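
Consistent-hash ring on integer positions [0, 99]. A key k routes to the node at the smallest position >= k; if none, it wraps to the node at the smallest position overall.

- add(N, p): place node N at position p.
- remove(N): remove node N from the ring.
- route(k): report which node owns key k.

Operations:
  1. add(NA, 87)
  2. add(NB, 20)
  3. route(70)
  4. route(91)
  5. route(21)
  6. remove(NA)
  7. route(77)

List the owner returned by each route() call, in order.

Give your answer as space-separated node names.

Op 1: add NA@87 -> ring=[87:NA]
Op 2: add NB@20 -> ring=[20:NB,87:NA]
Op 3: route key 70: smallest pos >= 70 is 87 -> NA
Op 4: route key 91: none >= 91, wrap to smallest pos 20 -> NB
Op 5: route key 21: smallest pos >= 21 is 87 -> NA
Op 6: remove NA -> ring=[20:NB]
Op 7: route key 77: none >= 77, wrap to smallest pos 20 -> NB

Answer: NA NB NA NB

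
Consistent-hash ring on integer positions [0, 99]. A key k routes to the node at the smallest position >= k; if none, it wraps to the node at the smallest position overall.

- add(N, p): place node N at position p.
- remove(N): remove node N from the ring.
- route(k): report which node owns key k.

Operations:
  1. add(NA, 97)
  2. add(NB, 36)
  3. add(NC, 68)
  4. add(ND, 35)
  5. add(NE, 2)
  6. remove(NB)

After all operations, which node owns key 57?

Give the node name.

Op 1: add NA@97 -> ring=[97:NA]
Op 2: add NB@36 -> ring=[36:NB,97:NA]
Op 3: add NC@68 -> ring=[36:NB,68:NC,97:NA]
Op 4: add ND@35 -> ring=[35:ND,36:NB,68:NC,97:NA]
Op 5: add NE@2 -> ring=[2:NE,35:ND,36:NB,68:NC,97:NA]
Op 6: remove NB -> ring=[2:NE,35:ND,68:NC,97:NA]
Final route key 57: smallest pos >= 57 is 68 -> NC

Answer: NC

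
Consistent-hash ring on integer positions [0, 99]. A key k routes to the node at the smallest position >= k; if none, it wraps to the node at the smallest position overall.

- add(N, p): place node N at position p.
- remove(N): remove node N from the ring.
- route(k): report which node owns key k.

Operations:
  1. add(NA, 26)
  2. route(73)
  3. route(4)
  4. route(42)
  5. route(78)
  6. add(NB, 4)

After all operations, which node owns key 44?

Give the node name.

Op 1: add NA@26 -> ring=[26:NA]
Op 2: route key 73: none >= 73, wrap to smallest pos 26 -> NA
Op 3: route key 4: smallest pos >= 4 is 26 -> NA
Op 4: route key 42: none >= 42, wrap to smallest pos 26 -> NA
Op 5: route key 78: none >= 78, wrap to smallest pos 26 -> NA
Op 6: add NB@4 -> ring=[4:NB,26:NA]
Final route key 44: none >= 44, wrap to smallest pos 4 -> NB

Answer: NB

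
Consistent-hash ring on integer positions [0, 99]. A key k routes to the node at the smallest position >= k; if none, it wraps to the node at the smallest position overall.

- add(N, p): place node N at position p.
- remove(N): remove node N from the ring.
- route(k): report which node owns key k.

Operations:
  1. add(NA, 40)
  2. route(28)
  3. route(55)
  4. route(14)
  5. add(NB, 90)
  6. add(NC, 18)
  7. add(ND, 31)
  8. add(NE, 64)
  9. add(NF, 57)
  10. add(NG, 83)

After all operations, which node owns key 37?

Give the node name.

Op 1: add NA@40 -> ring=[40:NA]
Op 2: route key 28: smallest pos >= 28 is 40 -> NA
Op 3: route key 55: none >= 55, wrap to smallest pos 40 -> NA
Op 4: route key 14: smallest pos >= 14 is 40 -> NA
Op 5: add NB@90 -> ring=[40:NA,90:NB]
Op 6: add NC@18 -> ring=[18:NC,40:NA,90:NB]
Op 7: add ND@31 -> ring=[18:NC,31:ND,40:NA,90:NB]
Op 8: add NE@64 -> ring=[18:NC,31:ND,40:NA,64:NE,90:NB]
Op 9: add NF@57 -> ring=[18:NC,31:ND,40:NA,57:NF,64:NE,90:NB]
Op 10: add NG@83 -> ring=[18:NC,31:ND,40:NA,57:NF,64:NE,83:NG,90:NB]
Final route key 37: smallest pos >= 37 is 40 -> NA

Answer: NA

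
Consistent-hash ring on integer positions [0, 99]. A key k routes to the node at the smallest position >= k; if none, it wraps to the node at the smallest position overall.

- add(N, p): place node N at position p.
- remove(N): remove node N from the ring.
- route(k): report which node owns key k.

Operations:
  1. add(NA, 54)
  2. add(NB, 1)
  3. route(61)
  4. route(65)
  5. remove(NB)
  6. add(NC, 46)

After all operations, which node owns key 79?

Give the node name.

Answer: NC

Derivation:
Op 1: add NA@54 -> ring=[54:NA]
Op 2: add NB@1 -> ring=[1:NB,54:NA]
Op 3: route key 61: none >= 61, wrap to smallest pos 1 -> NB
Op 4: route key 65: none >= 65, wrap to smallest pos 1 -> NB
Op 5: remove NB -> ring=[54:NA]
Op 6: add NC@46 -> ring=[46:NC,54:NA]
Final route key 79: none >= 79, wrap to smallest pos 46 -> NC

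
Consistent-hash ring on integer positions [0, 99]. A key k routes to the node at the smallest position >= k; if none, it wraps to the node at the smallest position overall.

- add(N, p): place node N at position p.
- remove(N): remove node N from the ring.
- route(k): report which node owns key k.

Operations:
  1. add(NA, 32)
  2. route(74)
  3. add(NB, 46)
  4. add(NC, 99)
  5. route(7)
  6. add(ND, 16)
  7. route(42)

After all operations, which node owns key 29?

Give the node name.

Op 1: add NA@32 -> ring=[32:NA]
Op 2: route key 74: none >= 74, wrap to smallest pos 32 -> NA
Op 3: add NB@46 -> ring=[32:NA,46:NB]
Op 4: add NC@99 -> ring=[32:NA,46:NB,99:NC]
Op 5: route key 7: smallest pos >= 7 is 32 -> NA
Op 6: add ND@16 -> ring=[16:ND,32:NA,46:NB,99:NC]
Op 7: route key 42: smallest pos >= 42 is 46 -> NB
Final route key 29: smallest pos >= 29 is 32 -> NA

Answer: NA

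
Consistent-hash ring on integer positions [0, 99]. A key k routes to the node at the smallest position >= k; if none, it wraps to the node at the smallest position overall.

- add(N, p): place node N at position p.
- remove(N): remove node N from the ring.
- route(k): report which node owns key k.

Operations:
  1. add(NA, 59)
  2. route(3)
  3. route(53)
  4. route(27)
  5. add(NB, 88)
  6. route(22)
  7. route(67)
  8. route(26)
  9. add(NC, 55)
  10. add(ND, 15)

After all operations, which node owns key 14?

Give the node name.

Op 1: add NA@59 -> ring=[59:NA]
Op 2: route key 3: smallest pos >= 3 is 59 -> NA
Op 3: route key 53: smallest pos >= 53 is 59 -> NA
Op 4: route key 27: smallest pos >= 27 is 59 -> NA
Op 5: add NB@88 -> ring=[59:NA,88:NB]
Op 6: route key 22: smallest pos >= 22 is 59 -> NA
Op 7: route key 67: smallest pos >= 67 is 88 -> NB
Op 8: route key 26: smallest pos >= 26 is 59 -> NA
Op 9: add NC@55 -> ring=[55:NC,59:NA,88:NB]
Op 10: add ND@15 -> ring=[15:ND,55:NC,59:NA,88:NB]
Final route key 14: smallest pos >= 14 is 15 -> ND

Answer: ND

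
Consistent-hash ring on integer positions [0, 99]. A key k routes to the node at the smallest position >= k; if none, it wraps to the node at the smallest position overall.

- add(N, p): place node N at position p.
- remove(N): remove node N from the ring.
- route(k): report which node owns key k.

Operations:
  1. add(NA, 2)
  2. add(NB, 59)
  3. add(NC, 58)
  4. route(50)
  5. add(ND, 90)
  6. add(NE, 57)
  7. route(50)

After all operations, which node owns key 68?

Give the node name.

Answer: ND

Derivation:
Op 1: add NA@2 -> ring=[2:NA]
Op 2: add NB@59 -> ring=[2:NA,59:NB]
Op 3: add NC@58 -> ring=[2:NA,58:NC,59:NB]
Op 4: route key 50: smallest pos >= 50 is 58 -> NC
Op 5: add ND@90 -> ring=[2:NA,58:NC,59:NB,90:ND]
Op 6: add NE@57 -> ring=[2:NA,57:NE,58:NC,59:NB,90:ND]
Op 7: route key 50: smallest pos >= 50 is 57 -> NE
Final route key 68: smallest pos >= 68 is 90 -> ND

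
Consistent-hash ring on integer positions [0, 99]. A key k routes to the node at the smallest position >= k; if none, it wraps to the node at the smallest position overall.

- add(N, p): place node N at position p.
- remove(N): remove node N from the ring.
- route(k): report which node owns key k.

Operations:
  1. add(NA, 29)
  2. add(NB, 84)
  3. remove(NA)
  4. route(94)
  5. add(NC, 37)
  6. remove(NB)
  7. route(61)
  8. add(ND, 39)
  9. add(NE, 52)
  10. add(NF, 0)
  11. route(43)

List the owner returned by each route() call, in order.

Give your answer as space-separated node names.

Op 1: add NA@29 -> ring=[29:NA]
Op 2: add NB@84 -> ring=[29:NA,84:NB]
Op 3: remove NA -> ring=[84:NB]
Op 4: route key 94: none >= 94, wrap to smallest pos 84 -> NB
Op 5: add NC@37 -> ring=[37:NC,84:NB]
Op 6: remove NB -> ring=[37:NC]
Op 7: route key 61: none >= 61, wrap to smallest pos 37 -> NC
Op 8: add ND@39 -> ring=[37:NC,39:ND]
Op 9: add NE@52 -> ring=[37:NC,39:ND,52:NE]
Op 10: add NF@0 -> ring=[0:NF,37:NC,39:ND,52:NE]
Op 11: route key 43: smallest pos >= 43 is 52 -> NE

Answer: NB NC NE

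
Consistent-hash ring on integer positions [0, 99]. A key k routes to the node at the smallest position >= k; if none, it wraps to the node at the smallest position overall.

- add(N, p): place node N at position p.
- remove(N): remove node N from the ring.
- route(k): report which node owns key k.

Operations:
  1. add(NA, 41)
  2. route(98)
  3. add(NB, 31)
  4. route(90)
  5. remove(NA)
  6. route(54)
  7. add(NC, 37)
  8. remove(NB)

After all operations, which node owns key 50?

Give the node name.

Op 1: add NA@41 -> ring=[41:NA]
Op 2: route key 98: none >= 98, wrap to smallest pos 41 -> NA
Op 3: add NB@31 -> ring=[31:NB,41:NA]
Op 4: route key 90: none >= 90, wrap to smallest pos 31 -> NB
Op 5: remove NA -> ring=[31:NB]
Op 6: route key 54: none >= 54, wrap to smallest pos 31 -> NB
Op 7: add NC@37 -> ring=[31:NB,37:NC]
Op 8: remove NB -> ring=[37:NC]
Final route key 50: none >= 50, wrap to smallest pos 37 -> NC

Answer: NC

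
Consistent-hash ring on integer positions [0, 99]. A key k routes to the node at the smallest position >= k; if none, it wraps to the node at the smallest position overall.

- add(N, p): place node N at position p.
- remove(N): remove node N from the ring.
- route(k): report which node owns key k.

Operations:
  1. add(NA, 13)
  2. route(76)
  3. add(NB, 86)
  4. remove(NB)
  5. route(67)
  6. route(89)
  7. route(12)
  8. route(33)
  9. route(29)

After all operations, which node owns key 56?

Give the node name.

Answer: NA

Derivation:
Op 1: add NA@13 -> ring=[13:NA]
Op 2: route key 76: none >= 76, wrap to smallest pos 13 -> NA
Op 3: add NB@86 -> ring=[13:NA,86:NB]
Op 4: remove NB -> ring=[13:NA]
Op 5: route key 67: none >= 67, wrap to smallest pos 13 -> NA
Op 6: route key 89: none >= 89, wrap to smallest pos 13 -> NA
Op 7: route key 12: smallest pos >= 12 is 13 -> NA
Op 8: route key 33: none >= 33, wrap to smallest pos 13 -> NA
Op 9: route key 29: none >= 29, wrap to smallest pos 13 -> NA
Final route key 56: none >= 56, wrap to smallest pos 13 -> NA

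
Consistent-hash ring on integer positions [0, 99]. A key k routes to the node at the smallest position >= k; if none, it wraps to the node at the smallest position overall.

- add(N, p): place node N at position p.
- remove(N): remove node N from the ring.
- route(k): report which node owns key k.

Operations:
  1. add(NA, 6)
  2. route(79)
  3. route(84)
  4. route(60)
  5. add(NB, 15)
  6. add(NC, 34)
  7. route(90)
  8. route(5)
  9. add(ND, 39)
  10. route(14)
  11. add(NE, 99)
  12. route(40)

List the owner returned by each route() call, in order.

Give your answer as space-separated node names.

Answer: NA NA NA NA NA NB NE

Derivation:
Op 1: add NA@6 -> ring=[6:NA]
Op 2: route key 79: none >= 79, wrap to smallest pos 6 -> NA
Op 3: route key 84: none >= 84, wrap to smallest pos 6 -> NA
Op 4: route key 60: none >= 60, wrap to smallest pos 6 -> NA
Op 5: add NB@15 -> ring=[6:NA,15:NB]
Op 6: add NC@34 -> ring=[6:NA,15:NB,34:NC]
Op 7: route key 90: none >= 90, wrap to smallest pos 6 -> NA
Op 8: route key 5: smallest pos >= 5 is 6 -> NA
Op 9: add ND@39 -> ring=[6:NA,15:NB,34:NC,39:ND]
Op 10: route key 14: smallest pos >= 14 is 15 -> NB
Op 11: add NE@99 -> ring=[6:NA,15:NB,34:NC,39:ND,99:NE]
Op 12: route key 40: smallest pos >= 40 is 99 -> NE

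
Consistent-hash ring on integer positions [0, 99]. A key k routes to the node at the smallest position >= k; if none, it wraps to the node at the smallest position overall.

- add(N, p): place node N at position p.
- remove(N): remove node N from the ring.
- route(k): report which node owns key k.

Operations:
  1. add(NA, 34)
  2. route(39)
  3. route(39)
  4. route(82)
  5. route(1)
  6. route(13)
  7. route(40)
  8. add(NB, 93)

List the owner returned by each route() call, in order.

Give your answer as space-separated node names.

Answer: NA NA NA NA NA NA

Derivation:
Op 1: add NA@34 -> ring=[34:NA]
Op 2: route key 39: none >= 39, wrap to smallest pos 34 -> NA
Op 3: route key 39: none >= 39, wrap to smallest pos 34 -> NA
Op 4: route key 82: none >= 82, wrap to smallest pos 34 -> NA
Op 5: route key 1: smallest pos >= 1 is 34 -> NA
Op 6: route key 13: smallest pos >= 13 is 34 -> NA
Op 7: route key 40: none >= 40, wrap to smallest pos 34 -> NA
Op 8: add NB@93 -> ring=[34:NA,93:NB]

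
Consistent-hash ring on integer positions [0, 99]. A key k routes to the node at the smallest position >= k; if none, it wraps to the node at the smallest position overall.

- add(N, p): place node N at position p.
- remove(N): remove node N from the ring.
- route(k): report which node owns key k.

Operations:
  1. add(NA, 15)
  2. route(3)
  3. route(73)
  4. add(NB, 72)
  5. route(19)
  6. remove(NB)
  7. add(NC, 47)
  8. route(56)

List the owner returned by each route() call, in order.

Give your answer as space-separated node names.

Answer: NA NA NB NA

Derivation:
Op 1: add NA@15 -> ring=[15:NA]
Op 2: route key 3: smallest pos >= 3 is 15 -> NA
Op 3: route key 73: none >= 73, wrap to smallest pos 15 -> NA
Op 4: add NB@72 -> ring=[15:NA,72:NB]
Op 5: route key 19: smallest pos >= 19 is 72 -> NB
Op 6: remove NB -> ring=[15:NA]
Op 7: add NC@47 -> ring=[15:NA,47:NC]
Op 8: route key 56: none >= 56, wrap to smallest pos 15 -> NA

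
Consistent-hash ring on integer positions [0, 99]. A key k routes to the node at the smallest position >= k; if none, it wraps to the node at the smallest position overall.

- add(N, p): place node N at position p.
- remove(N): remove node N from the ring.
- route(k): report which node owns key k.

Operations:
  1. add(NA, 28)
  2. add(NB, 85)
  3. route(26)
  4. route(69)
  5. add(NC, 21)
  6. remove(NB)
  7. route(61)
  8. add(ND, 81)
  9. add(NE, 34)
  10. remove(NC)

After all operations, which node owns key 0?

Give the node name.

Answer: NA

Derivation:
Op 1: add NA@28 -> ring=[28:NA]
Op 2: add NB@85 -> ring=[28:NA,85:NB]
Op 3: route key 26: smallest pos >= 26 is 28 -> NA
Op 4: route key 69: smallest pos >= 69 is 85 -> NB
Op 5: add NC@21 -> ring=[21:NC,28:NA,85:NB]
Op 6: remove NB -> ring=[21:NC,28:NA]
Op 7: route key 61: none >= 61, wrap to smallest pos 21 -> NC
Op 8: add ND@81 -> ring=[21:NC,28:NA,81:ND]
Op 9: add NE@34 -> ring=[21:NC,28:NA,34:NE,81:ND]
Op 10: remove NC -> ring=[28:NA,34:NE,81:ND]
Final route key 0: smallest pos >= 0 is 28 -> NA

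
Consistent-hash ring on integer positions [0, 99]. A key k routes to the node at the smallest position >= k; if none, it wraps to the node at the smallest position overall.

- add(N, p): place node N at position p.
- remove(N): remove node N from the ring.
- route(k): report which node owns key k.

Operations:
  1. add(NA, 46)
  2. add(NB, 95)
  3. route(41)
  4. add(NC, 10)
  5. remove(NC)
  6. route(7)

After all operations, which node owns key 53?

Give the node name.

Answer: NB

Derivation:
Op 1: add NA@46 -> ring=[46:NA]
Op 2: add NB@95 -> ring=[46:NA,95:NB]
Op 3: route key 41: smallest pos >= 41 is 46 -> NA
Op 4: add NC@10 -> ring=[10:NC,46:NA,95:NB]
Op 5: remove NC -> ring=[46:NA,95:NB]
Op 6: route key 7: smallest pos >= 7 is 46 -> NA
Final route key 53: smallest pos >= 53 is 95 -> NB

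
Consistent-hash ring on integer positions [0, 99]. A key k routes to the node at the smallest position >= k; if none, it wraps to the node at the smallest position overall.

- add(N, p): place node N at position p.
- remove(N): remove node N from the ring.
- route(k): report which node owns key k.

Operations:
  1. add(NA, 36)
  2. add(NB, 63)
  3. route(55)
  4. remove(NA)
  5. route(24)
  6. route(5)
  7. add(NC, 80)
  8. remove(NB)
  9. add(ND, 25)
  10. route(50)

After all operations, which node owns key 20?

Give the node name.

Answer: ND

Derivation:
Op 1: add NA@36 -> ring=[36:NA]
Op 2: add NB@63 -> ring=[36:NA,63:NB]
Op 3: route key 55: smallest pos >= 55 is 63 -> NB
Op 4: remove NA -> ring=[63:NB]
Op 5: route key 24: smallest pos >= 24 is 63 -> NB
Op 6: route key 5: smallest pos >= 5 is 63 -> NB
Op 7: add NC@80 -> ring=[63:NB,80:NC]
Op 8: remove NB -> ring=[80:NC]
Op 9: add ND@25 -> ring=[25:ND,80:NC]
Op 10: route key 50: smallest pos >= 50 is 80 -> NC
Final route key 20: smallest pos >= 20 is 25 -> ND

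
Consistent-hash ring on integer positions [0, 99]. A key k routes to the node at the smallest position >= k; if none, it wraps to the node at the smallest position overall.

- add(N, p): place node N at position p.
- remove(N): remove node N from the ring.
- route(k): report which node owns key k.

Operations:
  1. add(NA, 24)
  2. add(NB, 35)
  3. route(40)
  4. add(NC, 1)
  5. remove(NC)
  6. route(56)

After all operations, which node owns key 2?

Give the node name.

Answer: NA

Derivation:
Op 1: add NA@24 -> ring=[24:NA]
Op 2: add NB@35 -> ring=[24:NA,35:NB]
Op 3: route key 40: none >= 40, wrap to smallest pos 24 -> NA
Op 4: add NC@1 -> ring=[1:NC,24:NA,35:NB]
Op 5: remove NC -> ring=[24:NA,35:NB]
Op 6: route key 56: none >= 56, wrap to smallest pos 24 -> NA
Final route key 2: smallest pos >= 2 is 24 -> NA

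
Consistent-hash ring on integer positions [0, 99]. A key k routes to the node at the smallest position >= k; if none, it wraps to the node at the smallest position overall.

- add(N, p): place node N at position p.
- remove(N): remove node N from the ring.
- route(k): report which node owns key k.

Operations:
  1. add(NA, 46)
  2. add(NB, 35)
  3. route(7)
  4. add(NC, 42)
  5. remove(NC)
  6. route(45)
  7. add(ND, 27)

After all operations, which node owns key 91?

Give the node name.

Op 1: add NA@46 -> ring=[46:NA]
Op 2: add NB@35 -> ring=[35:NB,46:NA]
Op 3: route key 7: smallest pos >= 7 is 35 -> NB
Op 4: add NC@42 -> ring=[35:NB,42:NC,46:NA]
Op 5: remove NC -> ring=[35:NB,46:NA]
Op 6: route key 45: smallest pos >= 45 is 46 -> NA
Op 7: add ND@27 -> ring=[27:ND,35:NB,46:NA]
Final route key 91: none >= 91, wrap to smallest pos 27 -> ND

Answer: ND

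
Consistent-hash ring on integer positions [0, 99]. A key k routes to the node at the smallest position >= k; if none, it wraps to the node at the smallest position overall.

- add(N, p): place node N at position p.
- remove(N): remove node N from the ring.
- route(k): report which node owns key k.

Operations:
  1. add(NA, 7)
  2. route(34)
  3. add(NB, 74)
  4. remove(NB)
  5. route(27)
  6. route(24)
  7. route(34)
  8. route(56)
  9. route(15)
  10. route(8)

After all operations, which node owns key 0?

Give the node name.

Op 1: add NA@7 -> ring=[7:NA]
Op 2: route key 34: none >= 34, wrap to smallest pos 7 -> NA
Op 3: add NB@74 -> ring=[7:NA,74:NB]
Op 4: remove NB -> ring=[7:NA]
Op 5: route key 27: none >= 27, wrap to smallest pos 7 -> NA
Op 6: route key 24: none >= 24, wrap to smallest pos 7 -> NA
Op 7: route key 34: none >= 34, wrap to smallest pos 7 -> NA
Op 8: route key 56: none >= 56, wrap to smallest pos 7 -> NA
Op 9: route key 15: none >= 15, wrap to smallest pos 7 -> NA
Op 10: route key 8: none >= 8, wrap to smallest pos 7 -> NA
Final route key 0: smallest pos >= 0 is 7 -> NA

Answer: NA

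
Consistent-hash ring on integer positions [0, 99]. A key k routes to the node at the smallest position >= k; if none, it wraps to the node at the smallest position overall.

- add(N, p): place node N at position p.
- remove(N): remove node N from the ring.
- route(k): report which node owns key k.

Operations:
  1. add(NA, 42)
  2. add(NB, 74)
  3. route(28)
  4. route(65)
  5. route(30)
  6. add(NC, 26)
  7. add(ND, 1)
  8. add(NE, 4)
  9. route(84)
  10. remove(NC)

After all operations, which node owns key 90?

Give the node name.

Answer: ND

Derivation:
Op 1: add NA@42 -> ring=[42:NA]
Op 2: add NB@74 -> ring=[42:NA,74:NB]
Op 3: route key 28: smallest pos >= 28 is 42 -> NA
Op 4: route key 65: smallest pos >= 65 is 74 -> NB
Op 5: route key 30: smallest pos >= 30 is 42 -> NA
Op 6: add NC@26 -> ring=[26:NC,42:NA,74:NB]
Op 7: add ND@1 -> ring=[1:ND,26:NC,42:NA,74:NB]
Op 8: add NE@4 -> ring=[1:ND,4:NE,26:NC,42:NA,74:NB]
Op 9: route key 84: none >= 84, wrap to smallest pos 1 -> ND
Op 10: remove NC -> ring=[1:ND,4:NE,42:NA,74:NB]
Final route key 90: none >= 90, wrap to smallest pos 1 -> ND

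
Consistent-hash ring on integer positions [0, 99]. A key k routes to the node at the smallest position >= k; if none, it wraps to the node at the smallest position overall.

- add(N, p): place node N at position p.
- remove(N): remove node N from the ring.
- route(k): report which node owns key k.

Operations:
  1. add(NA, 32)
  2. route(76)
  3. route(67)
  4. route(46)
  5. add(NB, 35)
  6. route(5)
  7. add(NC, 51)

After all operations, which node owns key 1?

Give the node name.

Op 1: add NA@32 -> ring=[32:NA]
Op 2: route key 76: none >= 76, wrap to smallest pos 32 -> NA
Op 3: route key 67: none >= 67, wrap to smallest pos 32 -> NA
Op 4: route key 46: none >= 46, wrap to smallest pos 32 -> NA
Op 5: add NB@35 -> ring=[32:NA,35:NB]
Op 6: route key 5: smallest pos >= 5 is 32 -> NA
Op 7: add NC@51 -> ring=[32:NA,35:NB,51:NC]
Final route key 1: smallest pos >= 1 is 32 -> NA

Answer: NA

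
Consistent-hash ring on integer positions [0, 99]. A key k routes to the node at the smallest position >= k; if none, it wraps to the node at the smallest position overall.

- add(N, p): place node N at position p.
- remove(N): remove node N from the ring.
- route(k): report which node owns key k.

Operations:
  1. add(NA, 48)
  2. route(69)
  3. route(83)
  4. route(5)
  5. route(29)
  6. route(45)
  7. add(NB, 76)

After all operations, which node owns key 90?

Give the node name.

Answer: NA

Derivation:
Op 1: add NA@48 -> ring=[48:NA]
Op 2: route key 69: none >= 69, wrap to smallest pos 48 -> NA
Op 3: route key 83: none >= 83, wrap to smallest pos 48 -> NA
Op 4: route key 5: smallest pos >= 5 is 48 -> NA
Op 5: route key 29: smallest pos >= 29 is 48 -> NA
Op 6: route key 45: smallest pos >= 45 is 48 -> NA
Op 7: add NB@76 -> ring=[48:NA,76:NB]
Final route key 90: none >= 90, wrap to smallest pos 48 -> NA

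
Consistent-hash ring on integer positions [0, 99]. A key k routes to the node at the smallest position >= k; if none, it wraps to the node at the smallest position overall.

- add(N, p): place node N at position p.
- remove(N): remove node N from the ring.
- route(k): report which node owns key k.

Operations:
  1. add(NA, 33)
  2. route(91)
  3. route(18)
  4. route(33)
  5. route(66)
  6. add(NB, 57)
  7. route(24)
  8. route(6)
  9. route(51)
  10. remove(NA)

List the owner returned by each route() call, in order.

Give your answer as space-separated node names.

Op 1: add NA@33 -> ring=[33:NA]
Op 2: route key 91: none >= 91, wrap to smallest pos 33 -> NA
Op 3: route key 18: smallest pos >= 18 is 33 -> NA
Op 4: route key 33: smallest pos >= 33 is 33 -> NA
Op 5: route key 66: none >= 66, wrap to smallest pos 33 -> NA
Op 6: add NB@57 -> ring=[33:NA,57:NB]
Op 7: route key 24: smallest pos >= 24 is 33 -> NA
Op 8: route key 6: smallest pos >= 6 is 33 -> NA
Op 9: route key 51: smallest pos >= 51 is 57 -> NB
Op 10: remove NA -> ring=[57:NB]

Answer: NA NA NA NA NA NA NB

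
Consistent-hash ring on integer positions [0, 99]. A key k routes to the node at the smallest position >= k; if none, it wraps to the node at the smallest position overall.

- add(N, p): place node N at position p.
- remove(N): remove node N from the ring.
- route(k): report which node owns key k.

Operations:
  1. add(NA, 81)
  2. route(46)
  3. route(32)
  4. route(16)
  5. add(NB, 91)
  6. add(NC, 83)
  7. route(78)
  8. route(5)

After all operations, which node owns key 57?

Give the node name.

Answer: NA

Derivation:
Op 1: add NA@81 -> ring=[81:NA]
Op 2: route key 46: smallest pos >= 46 is 81 -> NA
Op 3: route key 32: smallest pos >= 32 is 81 -> NA
Op 4: route key 16: smallest pos >= 16 is 81 -> NA
Op 5: add NB@91 -> ring=[81:NA,91:NB]
Op 6: add NC@83 -> ring=[81:NA,83:NC,91:NB]
Op 7: route key 78: smallest pos >= 78 is 81 -> NA
Op 8: route key 5: smallest pos >= 5 is 81 -> NA
Final route key 57: smallest pos >= 57 is 81 -> NA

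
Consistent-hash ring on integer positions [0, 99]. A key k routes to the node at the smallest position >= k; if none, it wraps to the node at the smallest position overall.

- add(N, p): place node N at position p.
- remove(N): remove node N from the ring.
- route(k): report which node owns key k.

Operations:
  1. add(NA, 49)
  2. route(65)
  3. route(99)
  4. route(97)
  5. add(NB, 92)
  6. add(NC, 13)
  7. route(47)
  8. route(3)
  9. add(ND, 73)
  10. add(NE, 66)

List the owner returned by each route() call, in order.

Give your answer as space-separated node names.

Answer: NA NA NA NA NC

Derivation:
Op 1: add NA@49 -> ring=[49:NA]
Op 2: route key 65: none >= 65, wrap to smallest pos 49 -> NA
Op 3: route key 99: none >= 99, wrap to smallest pos 49 -> NA
Op 4: route key 97: none >= 97, wrap to smallest pos 49 -> NA
Op 5: add NB@92 -> ring=[49:NA,92:NB]
Op 6: add NC@13 -> ring=[13:NC,49:NA,92:NB]
Op 7: route key 47: smallest pos >= 47 is 49 -> NA
Op 8: route key 3: smallest pos >= 3 is 13 -> NC
Op 9: add ND@73 -> ring=[13:NC,49:NA,73:ND,92:NB]
Op 10: add NE@66 -> ring=[13:NC,49:NA,66:NE,73:ND,92:NB]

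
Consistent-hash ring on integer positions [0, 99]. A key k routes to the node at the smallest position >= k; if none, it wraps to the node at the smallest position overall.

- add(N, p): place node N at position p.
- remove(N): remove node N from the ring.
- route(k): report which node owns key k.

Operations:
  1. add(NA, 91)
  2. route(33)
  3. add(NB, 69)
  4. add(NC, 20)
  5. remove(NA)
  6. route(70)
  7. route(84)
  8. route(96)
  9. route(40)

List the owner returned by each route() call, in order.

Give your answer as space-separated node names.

Answer: NA NC NC NC NB

Derivation:
Op 1: add NA@91 -> ring=[91:NA]
Op 2: route key 33: smallest pos >= 33 is 91 -> NA
Op 3: add NB@69 -> ring=[69:NB,91:NA]
Op 4: add NC@20 -> ring=[20:NC,69:NB,91:NA]
Op 5: remove NA -> ring=[20:NC,69:NB]
Op 6: route key 70: none >= 70, wrap to smallest pos 20 -> NC
Op 7: route key 84: none >= 84, wrap to smallest pos 20 -> NC
Op 8: route key 96: none >= 96, wrap to smallest pos 20 -> NC
Op 9: route key 40: smallest pos >= 40 is 69 -> NB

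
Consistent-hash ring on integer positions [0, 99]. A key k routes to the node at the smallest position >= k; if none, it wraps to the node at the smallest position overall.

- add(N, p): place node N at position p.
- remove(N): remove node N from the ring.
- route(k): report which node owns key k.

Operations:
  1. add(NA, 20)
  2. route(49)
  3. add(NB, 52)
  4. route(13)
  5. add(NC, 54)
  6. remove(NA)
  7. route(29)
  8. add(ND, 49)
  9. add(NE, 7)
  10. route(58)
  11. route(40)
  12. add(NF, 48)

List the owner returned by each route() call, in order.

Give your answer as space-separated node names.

Op 1: add NA@20 -> ring=[20:NA]
Op 2: route key 49: none >= 49, wrap to smallest pos 20 -> NA
Op 3: add NB@52 -> ring=[20:NA,52:NB]
Op 4: route key 13: smallest pos >= 13 is 20 -> NA
Op 5: add NC@54 -> ring=[20:NA,52:NB,54:NC]
Op 6: remove NA -> ring=[52:NB,54:NC]
Op 7: route key 29: smallest pos >= 29 is 52 -> NB
Op 8: add ND@49 -> ring=[49:ND,52:NB,54:NC]
Op 9: add NE@7 -> ring=[7:NE,49:ND,52:NB,54:NC]
Op 10: route key 58: none >= 58, wrap to smallest pos 7 -> NE
Op 11: route key 40: smallest pos >= 40 is 49 -> ND
Op 12: add NF@48 -> ring=[7:NE,48:NF,49:ND,52:NB,54:NC]

Answer: NA NA NB NE ND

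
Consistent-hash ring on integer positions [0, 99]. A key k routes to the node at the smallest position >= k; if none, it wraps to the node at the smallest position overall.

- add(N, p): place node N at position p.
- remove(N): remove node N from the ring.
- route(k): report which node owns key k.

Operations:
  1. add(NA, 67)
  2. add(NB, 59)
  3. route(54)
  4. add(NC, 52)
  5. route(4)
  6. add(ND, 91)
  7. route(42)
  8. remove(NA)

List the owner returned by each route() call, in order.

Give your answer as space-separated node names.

Op 1: add NA@67 -> ring=[67:NA]
Op 2: add NB@59 -> ring=[59:NB,67:NA]
Op 3: route key 54: smallest pos >= 54 is 59 -> NB
Op 4: add NC@52 -> ring=[52:NC,59:NB,67:NA]
Op 5: route key 4: smallest pos >= 4 is 52 -> NC
Op 6: add ND@91 -> ring=[52:NC,59:NB,67:NA,91:ND]
Op 7: route key 42: smallest pos >= 42 is 52 -> NC
Op 8: remove NA -> ring=[52:NC,59:NB,91:ND]

Answer: NB NC NC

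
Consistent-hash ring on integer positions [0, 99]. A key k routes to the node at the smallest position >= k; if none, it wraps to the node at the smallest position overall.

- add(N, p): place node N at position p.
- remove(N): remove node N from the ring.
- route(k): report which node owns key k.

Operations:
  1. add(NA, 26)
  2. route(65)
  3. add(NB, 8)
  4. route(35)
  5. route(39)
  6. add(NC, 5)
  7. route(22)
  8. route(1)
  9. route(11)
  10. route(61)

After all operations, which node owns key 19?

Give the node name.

Op 1: add NA@26 -> ring=[26:NA]
Op 2: route key 65: none >= 65, wrap to smallest pos 26 -> NA
Op 3: add NB@8 -> ring=[8:NB,26:NA]
Op 4: route key 35: none >= 35, wrap to smallest pos 8 -> NB
Op 5: route key 39: none >= 39, wrap to smallest pos 8 -> NB
Op 6: add NC@5 -> ring=[5:NC,8:NB,26:NA]
Op 7: route key 22: smallest pos >= 22 is 26 -> NA
Op 8: route key 1: smallest pos >= 1 is 5 -> NC
Op 9: route key 11: smallest pos >= 11 is 26 -> NA
Op 10: route key 61: none >= 61, wrap to smallest pos 5 -> NC
Final route key 19: smallest pos >= 19 is 26 -> NA

Answer: NA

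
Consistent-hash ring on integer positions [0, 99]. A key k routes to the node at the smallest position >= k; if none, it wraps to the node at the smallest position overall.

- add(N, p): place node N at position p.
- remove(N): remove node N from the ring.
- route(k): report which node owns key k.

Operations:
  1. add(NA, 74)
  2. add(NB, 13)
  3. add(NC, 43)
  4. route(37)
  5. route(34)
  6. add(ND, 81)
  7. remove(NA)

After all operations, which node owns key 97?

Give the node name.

Op 1: add NA@74 -> ring=[74:NA]
Op 2: add NB@13 -> ring=[13:NB,74:NA]
Op 3: add NC@43 -> ring=[13:NB,43:NC,74:NA]
Op 4: route key 37: smallest pos >= 37 is 43 -> NC
Op 5: route key 34: smallest pos >= 34 is 43 -> NC
Op 6: add ND@81 -> ring=[13:NB,43:NC,74:NA,81:ND]
Op 7: remove NA -> ring=[13:NB,43:NC,81:ND]
Final route key 97: none >= 97, wrap to smallest pos 13 -> NB

Answer: NB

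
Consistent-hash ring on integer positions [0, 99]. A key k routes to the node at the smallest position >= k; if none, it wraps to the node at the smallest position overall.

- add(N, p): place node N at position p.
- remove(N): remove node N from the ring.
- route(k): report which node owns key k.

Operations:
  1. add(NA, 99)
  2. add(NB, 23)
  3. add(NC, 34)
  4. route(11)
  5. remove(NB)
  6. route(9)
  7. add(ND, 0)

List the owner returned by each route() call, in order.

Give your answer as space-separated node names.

Answer: NB NC

Derivation:
Op 1: add NA@99 -> ring=[99:NA]
Op 2: add NB@23 -> ring=[23:NB,99:NA]
Op 3: add NC@34 -> ring=[23:NB,34:NC,99:NA]
Op 4: route key 11: smallest pos >= 11 is 23 -> NB
Op 5: remove NB -> ring=[34:NC,99:NA]
Op 6: route key 9: smallest pos >= 9 is 34 -> NC
Op 7: add ND@0 -> ring=[0:ND,34:NC,99:NA]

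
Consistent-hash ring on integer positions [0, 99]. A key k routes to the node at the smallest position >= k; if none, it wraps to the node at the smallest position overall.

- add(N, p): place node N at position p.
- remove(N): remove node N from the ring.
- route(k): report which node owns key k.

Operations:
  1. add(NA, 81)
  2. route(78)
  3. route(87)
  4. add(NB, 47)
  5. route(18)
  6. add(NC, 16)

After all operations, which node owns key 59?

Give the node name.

Answer: NA

Derivation:
Op 1: add NA@81 -> ring=[81:NA]
Op 2: route key 78: smallest pos >= 78 is 81 -> NA
Op 3: route key 87: none >= 87, wrap to smallest pos 81 -> NA
Op 4: add NB@47 -> ring=[47:NB,81:NA]
Op 5: route key 18: smallest pos >= 18 is 47 -> NB
Op 6: add NC@16 -> ring=[16:NC,47:NB,81:NA]
Final route key 59: smallest pos >= 59 is 81 -> NA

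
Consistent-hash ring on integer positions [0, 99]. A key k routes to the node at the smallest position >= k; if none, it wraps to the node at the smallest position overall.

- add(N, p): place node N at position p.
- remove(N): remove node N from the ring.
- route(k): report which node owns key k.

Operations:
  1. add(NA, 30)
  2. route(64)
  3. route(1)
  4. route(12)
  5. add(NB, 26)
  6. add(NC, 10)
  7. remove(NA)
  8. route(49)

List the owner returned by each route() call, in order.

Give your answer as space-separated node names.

Op 1: add NA@30 -> ring=[30:NA]
Op 2: route key 64: none >= 64, wrap to smallest pos 30 -> NA
Op 3: route key 1: smallest pos >= 1 is 30 -> NA
Op 4: route key 12: smallest pos >= 12 is 30 -> NA
Op 5: add NB@26 -> ring=[26:NB,30:NA]
Op 6: add NC@10 -> ring=[10:NC,26:NB,30:NA]
Op 7: remove NA -> ring=[10:NC,26:NB]
Op 8: route key 49: none >= 49, wrap to smallest pos 10 -> NC

Answer: NA NA NA NC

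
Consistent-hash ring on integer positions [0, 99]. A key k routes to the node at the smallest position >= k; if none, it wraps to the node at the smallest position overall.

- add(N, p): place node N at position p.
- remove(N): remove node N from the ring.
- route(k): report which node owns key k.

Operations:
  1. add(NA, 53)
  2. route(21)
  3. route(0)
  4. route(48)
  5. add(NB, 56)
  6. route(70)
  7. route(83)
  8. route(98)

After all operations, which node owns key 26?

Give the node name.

Op 1: add NA@53 -> ring=[53:NA]
Op 2: route key 21: smallest pos >= 21 is 53 -> NA
Op 3: route key 0: smallest pos >= 0 is 53 -> NA
Op 4: route key 48: smallest pos >= 48 is 53 -> NA
Op 5: add NB@56 -> ring=[53:NA,56:NB]
Op 6: route key 70: none >= 70, wrap to smallest pos 53 -> NA
Op 7: route key 83: none >= 83, wrap to smallest pos 53 -> NA
Op 8: route key 98: none >= 98, wrap to smallest pos 53 -> NA
Final route key 26: smallest pos >= 26 is 53 -> NA

Answer: NA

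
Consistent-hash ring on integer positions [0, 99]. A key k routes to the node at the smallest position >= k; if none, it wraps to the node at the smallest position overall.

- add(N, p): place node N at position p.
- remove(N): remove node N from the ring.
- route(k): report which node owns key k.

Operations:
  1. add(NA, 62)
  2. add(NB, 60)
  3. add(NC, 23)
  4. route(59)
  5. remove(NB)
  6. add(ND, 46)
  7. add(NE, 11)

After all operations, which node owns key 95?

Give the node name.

Answer: NE

Derivation:
Op 1: add NA@62 -> ring=[62:NA]
Op 2: add NB@60 -> ring=[60:NB,62:NA]
Op 3: add NC@23 -> ring=[23:NC,60:NB,62:NA]
Op 4: route key 59: smallest pos >= 59 is 60 -> NB
Op 5: remove NB -> ring=[23:NC,62:NA]
Op 6: add ND@46 -> ring=[23:NC,46:ND,62:NA]
Op 7: add NE@11 -> ring=[11:NE,23:NC,46:ND,62:NA]
Final route key 95: none >= 95, wrap to smallest pos 11 -> NE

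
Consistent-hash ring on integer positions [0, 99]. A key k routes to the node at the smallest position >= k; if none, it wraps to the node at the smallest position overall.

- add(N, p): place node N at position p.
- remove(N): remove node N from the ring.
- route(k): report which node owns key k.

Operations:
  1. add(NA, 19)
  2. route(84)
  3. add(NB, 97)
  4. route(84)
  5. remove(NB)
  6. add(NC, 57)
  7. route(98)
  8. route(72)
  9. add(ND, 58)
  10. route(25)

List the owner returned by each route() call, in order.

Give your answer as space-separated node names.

Answer: NA NB NA NA NC

Derivation:
Op 1: add NA@19 -> ring=[19:NA]
Op 2: route key 84: none >= 84, wrap to smallest pos 19 -> NA
Op 3: add NB@97 -> ring=[19:NA,97:NB]
Op 4: route key 84: smallest pos >= 84 is 97 -> NB
Op 5: remove NB -> ring=[19:NA]
Op 6: add NC@57 -> ring=[19:NA,57:NC]
Op 7: route key 98: none >= 98, wrap to smallest pos 19 -> NA
Op 8: route key 72: none >= 72, wrap to smallest pos 19 -> NA
Op 9: add ND@58 -> ring=[19:NA,57:NC,58:ND]
Op 10: route key 25: smallest pos >= 25 is 57 -> NC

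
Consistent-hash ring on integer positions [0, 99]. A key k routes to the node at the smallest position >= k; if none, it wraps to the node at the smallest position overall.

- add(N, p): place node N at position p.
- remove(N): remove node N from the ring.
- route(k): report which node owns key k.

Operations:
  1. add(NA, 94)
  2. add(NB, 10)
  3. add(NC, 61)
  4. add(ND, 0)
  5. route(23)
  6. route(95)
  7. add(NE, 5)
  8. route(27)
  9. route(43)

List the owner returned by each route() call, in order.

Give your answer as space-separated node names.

Op 1: add NA@94 -> ring=[94:NA]
Op 2: add NB@10 -> ring=[10:NB,94:NA]
Op 3: add NC@61 -> ring=[10:NB,61:NC,94:NA]
Op 4: add ND@0 -> ring=[0:ND,10:NB,61:NC,94:NA]
Op 5: route key 23: smallest pos >= 23 is 61 -> NC
Op 6: route key 95: none >= 95, wrap to smallest pos 0 -> ND
Op 7: add NE@5 -> ring=[0:ND,5:NE,10:NB,61:NC,94:NA]
Op 8: route key 27: smallest pos >= 27 is 61 -> NC
Op 9: route key 43: smallest pos >= 43 is 61 -> NC

Answer: NC ND NC NC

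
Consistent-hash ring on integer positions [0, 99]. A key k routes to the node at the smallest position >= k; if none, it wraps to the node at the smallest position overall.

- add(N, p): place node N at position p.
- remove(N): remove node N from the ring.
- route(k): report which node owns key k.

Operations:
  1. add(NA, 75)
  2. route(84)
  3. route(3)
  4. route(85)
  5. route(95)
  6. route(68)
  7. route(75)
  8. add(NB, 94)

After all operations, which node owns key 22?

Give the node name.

Answer: NA

Derivation:
Op 1: add NA@75 -> ring=[75:NA]
Op 2: route key 84: none >= 84, wrap to smallest pos 75 -> NA
Op 3: route key 3: smallest pos >= 3 is 75 -> NA
Op 4: route key 85: none >= 85, wrap to smallest pos 75 -> NA
Op 5: route key 95: none >= 95, wrap to smallest pos 75 -> NA
Op 6: route key 68: smallest pos >= 68 is 75 -> NA
Op 7: route key 75: smallest pos >= 75 is 75 -> NA
Op 8: add NB@94 -> ring=[75:NA,94:NB]
Final route key 22: smallest pos >= 22 is 75 -> NA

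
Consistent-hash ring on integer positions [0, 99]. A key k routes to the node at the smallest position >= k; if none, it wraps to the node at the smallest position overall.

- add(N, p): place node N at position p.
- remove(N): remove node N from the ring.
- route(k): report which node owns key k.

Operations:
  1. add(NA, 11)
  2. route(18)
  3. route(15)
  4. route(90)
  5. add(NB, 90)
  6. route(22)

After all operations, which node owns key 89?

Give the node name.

Op 1: add NA@11 -> ring=[11:NA]
Op 2: route key 18: none >= 18, wrap to smallest pos 11 -> NA
Op 3: route key 15: none >= 15, wrap to smallest pos 11 -> NA
Op 4: route key 90: none >= 90, wrap to smallest pos 11 -> NA
Op 5: add NB@90 -> ring=[11:NA,90:NB]
Op 6: route key 22: smallest pos >= 22 is 90 -> NB
Final route key 89: smallest pos >= 89 is 90 -> NB

Answer: NB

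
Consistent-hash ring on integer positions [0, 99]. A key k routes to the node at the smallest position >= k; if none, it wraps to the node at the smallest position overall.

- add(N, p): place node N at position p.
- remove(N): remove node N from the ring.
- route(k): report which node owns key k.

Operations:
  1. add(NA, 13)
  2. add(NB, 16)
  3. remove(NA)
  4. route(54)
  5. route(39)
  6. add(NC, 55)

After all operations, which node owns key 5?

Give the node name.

Answer: NB

Derivation:
Op 1: add NA@13 -> ring=[13:NA]
Op 2: add NB@16 -> ring=[13:NA,16:NB]
Op 3: remove NA -> ring=[16:NB]
Op 4: route key 54: none >= 54, wrap to smallest pos 16 -> NB
Op 5: route key 39: none >= 39, wrap to smallest pos 16 -> NB
Op 6: add NC@55 -> ring=[16:NB,55:NC]
Final route key 5: smallest pos >= 5 is 16 -> NB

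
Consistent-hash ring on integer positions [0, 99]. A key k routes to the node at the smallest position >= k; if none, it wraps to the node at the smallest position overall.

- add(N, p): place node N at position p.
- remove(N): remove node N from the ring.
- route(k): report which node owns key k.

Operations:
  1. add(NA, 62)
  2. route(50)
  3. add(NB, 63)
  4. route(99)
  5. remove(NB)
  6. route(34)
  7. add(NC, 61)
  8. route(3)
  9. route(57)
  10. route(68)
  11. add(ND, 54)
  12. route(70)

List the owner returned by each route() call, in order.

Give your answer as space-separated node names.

Answer: NA NA NA NC NC NC ND

Derivation:
Op 1: add NA@62 -> ring=[62:NA]
Op 2: route key 50: smallest pos >= 50 is 62 -> NA
Op 3: add NB@63 -> ring=[62:NA,63:NB]
Op 4: route key 99: none >= 99, wrap to smallest pos 62 -> NA
Op 5: remove NB -> ring=[62:NA]
Op 6: route key 34: smallest pos >= 34 is 62 -> NA
Op 7: add NC@61 -> ring=[61:NC,62:NA]
Op 8: route key 3: smallest pos >= 3 is 61 -> NC
Op 9: route key 57: smallest pos >= 57 is 61 -> NC
Op 10: route key 68: none >= 68, wrap to smallest pos 61 -> NC
Op 11: add ND@54 -> ring=[54:ND,61:NC,62:NA]
Op 12: route key 70: none >= 70, wrap to smallest pos 54 -> ND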